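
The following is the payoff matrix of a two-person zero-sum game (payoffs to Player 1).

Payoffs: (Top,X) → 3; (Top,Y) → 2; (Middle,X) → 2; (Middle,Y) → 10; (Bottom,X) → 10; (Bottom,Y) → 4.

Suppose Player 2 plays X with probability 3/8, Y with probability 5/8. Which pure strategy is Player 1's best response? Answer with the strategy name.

Middle

Expected payoff of Top: (3/8)·3 + (5/8)·2 = 19/8.
Expected payoff of Middle: (3/8)·2 + (5/8)·10 = 7.
Expected payoff of Bottom: (3/8)·10 + (5/8)·4 = 25/4.
The largest is 7, so Player 1's best response is Middle.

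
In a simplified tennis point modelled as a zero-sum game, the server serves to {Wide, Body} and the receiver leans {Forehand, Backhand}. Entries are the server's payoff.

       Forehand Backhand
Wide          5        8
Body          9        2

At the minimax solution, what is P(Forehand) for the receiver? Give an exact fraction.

3/5

Row minima: Wide → 5, Body → 2; maximin = 5.
Column maxima: Forehand → 9, Backhand → 8; minimax = 8.
5 ≠ 8, so there is no saddle point; optimal play is mixed.
Let the server play Wide with probability p. Expected payoff against Forehand: 5p + 9(1−p) = −4p + 9; against Backhand: 8p + 2(1−p) = 6p + 2.
Setting these equal: −4p + 9 = 6p + 2 ⇒ −10p = -7 ⇒ p = 7/10, and the value is (-4)·(7/10) + 9 = 31/5.
For the receiver: with q = P(Forehand), equating Wide's and Body's payoffs gives −3q + 8 = 7q + 2 ⇒ q = 3/5.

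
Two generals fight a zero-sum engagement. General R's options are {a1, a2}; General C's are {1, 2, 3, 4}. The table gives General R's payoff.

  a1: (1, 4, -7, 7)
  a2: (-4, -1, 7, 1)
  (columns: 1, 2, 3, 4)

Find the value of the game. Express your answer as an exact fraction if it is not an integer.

-21/19

Row minima: a1 → -7, a2 → -4; maximin = -4.
Column maxima: 1 → 1, 2 → 4, 3 → 7, 4 → 7; minimax = 1.
-4 ≠ 1, so there is no saddle point; optimal play is mixed.
2 is strictly dominated by 1 (it gives General R strictly more in every row), so General C never plays it.
4 is strictly dominated by 1 (it gives General R strictly more in every row), so General C never plays it.
On the remaining 2×2 (a1, a2 vs 1, 3):
Let General R play a1 with probability p. Expected payoff against 1: 1p + (-4)(1−p) = 5p − 4; against 3: (-7)p + 7(1−p) = −14p + 7.
Setting these equal: 5p − 4 = −14p + 7 ⇒ 19p = 11 ⇒ p = 11/19, and the value is (5)·(11/19) − 4 = -21/19.
For General C: with q = P(1), equating a1's and a2's payoffs gives 8q − 7 = −11q + 7 ⇒ q = 14/19.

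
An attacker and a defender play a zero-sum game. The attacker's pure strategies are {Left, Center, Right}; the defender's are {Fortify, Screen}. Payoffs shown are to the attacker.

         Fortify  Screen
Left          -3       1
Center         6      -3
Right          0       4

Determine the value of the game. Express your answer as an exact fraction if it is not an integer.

Row minima: Left → -3, Center → -3, Right → 0; maximin = 0.
Column maxima: Fortify → 6, Screen → 4; minimax = 4.
0 ≠ 4, so there is no saddle point; optimal play is mixed.
Left is strictly dominated by Right, so the attacker never plays it.
On the remaining 2×2 (Center, Right vs Fortify, Screen):
Let the attacker play Center with probability p. Expected payoff against Fortify: 6p + 0(1−p) = 6p; against Screen: (-3)p + 4(1−p) = −7p + 4.
Setting these equal: 6p = −7p + 4 ⇒ 13p = 4 ⇒ p = 4/13, and the value is (6)·(4/13) = 24/13.
For the defender: with q = P(Fortify), equating Center's and Right's payoffs gives 9q − 3 = −4q + 4 ⇒ q = 7/13.

24/13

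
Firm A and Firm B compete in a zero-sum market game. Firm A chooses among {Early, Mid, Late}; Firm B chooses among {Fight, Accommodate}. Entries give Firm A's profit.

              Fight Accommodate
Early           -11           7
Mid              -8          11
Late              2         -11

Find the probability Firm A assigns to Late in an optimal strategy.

Row minima: Early → -11, Mid → -8, Late → -11; maximin = -8.
Column maxima: Fight → 2, Accommodate → 11; minimax = 2.
-8 ≠ 2, so there is no saddle point; optimal play is mixed.
Early is strictly dominated by Mid, so Firm A never plays it.
On the remaining 2×2 (Mid, Late vs Fight, Accommodate):
Let Firm A play Mid with probability p. Expected payoff against Fight: (-8)p + 2(1−p) = −10p + 2; against Accommodate: 11p + (-11)(1−p) = 22p − 11.
Setting these equal: −10p + 2 = 22p − 11 ⇒ −32p = -13 ⇒ p = 13/32, and the value is (-10)·(13/32) + 2 = -33/16.
For Firm B: with q = P(Fight), equating Mid's and Late's payoffs gives −19q + 11 = 13q − 11 ⇒ q = 11/16.

19/32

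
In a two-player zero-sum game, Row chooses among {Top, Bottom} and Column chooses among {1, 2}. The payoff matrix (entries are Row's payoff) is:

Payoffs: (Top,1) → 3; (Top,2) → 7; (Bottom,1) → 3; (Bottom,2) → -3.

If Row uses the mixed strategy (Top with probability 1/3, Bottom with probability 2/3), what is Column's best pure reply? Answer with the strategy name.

2

If Column plays 1, Row's expected payoff is (1/3)·3 + (2/3)·3 = 3.
If Column plays 2, Row's expected payoff is (1/3)·7 + (2/3)·(-3) = 1/3.
Column minimizes Row's payoff; the smallest is 1/3, so the best response is 2.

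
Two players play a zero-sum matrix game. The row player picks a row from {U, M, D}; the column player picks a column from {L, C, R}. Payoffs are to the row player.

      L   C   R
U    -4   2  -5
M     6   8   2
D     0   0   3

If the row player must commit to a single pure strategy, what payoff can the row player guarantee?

Row minima: U → -5, M → 2, D → 0.
The best of these is 2.

2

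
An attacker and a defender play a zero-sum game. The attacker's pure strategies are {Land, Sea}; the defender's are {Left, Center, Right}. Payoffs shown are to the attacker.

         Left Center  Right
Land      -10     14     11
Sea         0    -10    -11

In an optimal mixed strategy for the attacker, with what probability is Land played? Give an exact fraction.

Row minima: Land → -10, Sea → -11; maximin = -10.
Column maxima: Left → 0, Center → 14, Right → 11; minimax = 0.
-10 ≠ 0, so there is no saddle point; optimal play is mixed.
Center is strictly dominated by Right (it gives the attacker strictly more in every row), so the defender never plays it.
On the remaining 2×2 (Land, Sea vs Left, Right):
Let the attacker play Land with probability p. Expected payoff against Left: (-10)p + 0(1−p) = −10p; against Right: 11p + (-11)(1−p) = 22p − 11.
Setting these equal: −10p = 22p − 11 ⇒ −32p = -11 ⇒ p = 11/32, and the value is (-10)·(11/32) = -55/16.
For the defender: with q = P(Left), equating Land's and Sea's payoffs gives −21q + 11 = 11q − 11 ⇒ q = 11/16.

11/32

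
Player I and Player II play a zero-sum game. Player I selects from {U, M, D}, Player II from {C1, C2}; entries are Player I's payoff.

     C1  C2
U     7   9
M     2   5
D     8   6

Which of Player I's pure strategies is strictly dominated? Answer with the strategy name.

U gives a strictly higher payoff than M against every column: 7 > 2, 9 > 5.
So M is strictly dominated and Player I never plays it.

M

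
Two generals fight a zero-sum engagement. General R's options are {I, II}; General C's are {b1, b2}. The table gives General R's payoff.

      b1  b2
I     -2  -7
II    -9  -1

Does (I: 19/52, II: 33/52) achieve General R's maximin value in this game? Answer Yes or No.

Against b1 this mix gives (19/52)·(-2) + (33/52)·(-9) = -335/52.
Against b2 this mix gives (19/52)·(-7) + (33/52)·(-1) = -83/26.
General C will play b1, holding General R to -335/52. Shifting weight toward the row that does better against b1 would raise this floor (the equalizing mix achieves -61/13 against both b1 and b2), so the proposed strategy is not optimal.

No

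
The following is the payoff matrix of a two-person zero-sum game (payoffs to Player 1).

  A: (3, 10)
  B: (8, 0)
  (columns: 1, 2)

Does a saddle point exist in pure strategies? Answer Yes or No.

Row minima: A → 3, B → 0; maximin = 3.
Column maxima: 1 → 8, 2 → 10; minimax = 8.
3 ≠ 8, so no pure-strategy equilibrium exists.

No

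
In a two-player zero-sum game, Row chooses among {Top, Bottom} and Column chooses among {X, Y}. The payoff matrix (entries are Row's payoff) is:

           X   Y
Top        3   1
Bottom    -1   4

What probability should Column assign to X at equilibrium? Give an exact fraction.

3/7

Row minima: Top → 1, Bottom → -1; maximin = 1.
Column maxima: X → 3, Y → 4; minimax = 3.
1 ≠ 3, so there is no saddle point; optimal play is mixed.
Let Row play Top with probability p. Expected payoff against X: 3p + (-1)(1−p) = 4p − 1; against Y: 1p + 4(1−p) = −3p + 4.
Setting these equal: 4p − 1 = −3p + 4 ⇒ 7p = 5 ⇒ p = 5/7, and the value is (4)·(5/7) − 1 = 13/7.
For Column: with q = P(X), equating Top's and Bottom's payoffs gives 2q + 1 = −5q + 4 ⇒ q = 3/7.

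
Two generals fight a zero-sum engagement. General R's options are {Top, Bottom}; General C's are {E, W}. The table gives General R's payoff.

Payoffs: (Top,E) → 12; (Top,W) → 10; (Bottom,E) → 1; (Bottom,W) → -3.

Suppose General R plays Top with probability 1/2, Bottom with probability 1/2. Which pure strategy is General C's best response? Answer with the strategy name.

If General C plays E, General R's expected payoff is (1/2)·12 + (1/2)·1 = 13/2.
If General C plays W, General R's expected payoff is (1/2)·10 + (1/2)·(-3) = 7/2.
General C minimizes General R's payoff; the smallest is 7/2, so the best response is W.

W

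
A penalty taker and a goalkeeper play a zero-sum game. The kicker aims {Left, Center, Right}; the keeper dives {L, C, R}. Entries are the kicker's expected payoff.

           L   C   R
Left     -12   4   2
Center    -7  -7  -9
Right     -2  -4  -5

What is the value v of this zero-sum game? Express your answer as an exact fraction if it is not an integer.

-64/17

Row minima: Left → -12, Center → -9, Right → -5; maximin = -5.
Column maxima: L → -2, C → 4, R → 2; minimax = -2.
-5 ≠ -2, so there is no saddle point; optimal play is mixed.
Center is strictly dominated by Right, so the kicker never plays it.
C is strictly dominated by R (it gives the kicker strictly more in every row), so the keeper never plays it.
On the remaining 2×2 (Left, Right vs L, R):
Let the kicker play Left with probability p. Expected payoff against L: (-12)p + (-2)(1−p) = −10p − 2; against R: 2p + (-5)(1−p) = 7p − 5.
Setting these equal: −10p − 2 = 7p − 5 ⇒ −17p = -3 ⇒ p = 3/17, and the value is (-10)·(3/17) − 2 = -64/17.
For the keeper: with q = P(L), equating Left's and Right's payoffs gives −14q + 2 = 3q − 5 ⇒ q = 7/17.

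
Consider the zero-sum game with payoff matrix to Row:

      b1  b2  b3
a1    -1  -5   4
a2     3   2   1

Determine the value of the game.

13/10

Row minima: a1 → -5, a2 → 1; maximin = 1.
Column maxima: b1 → 3, b2 → 2, b3 → 4; minimax = 2.
1 ≠ 2, so there is no saddle point; optimal play is mixed.
b1 is strictly dominated by b2 (it gives Row strictly more in every row), so Column never plays it.
On the remaining 2×2 (a1, a2 vs b2, b3):
Let Row play a1 with probability p. Expected payoff against b2: (-5)p + 2(1−p) = −7p + 2; against b3: 4p + 1(1−p) = 3p + 1.
Setting these equal: −7p + 2 = 3p + 1 ⇒ −10p = -1 ⇒ p = 1/10, and the value is (-7)·(1/10) + 2 = 13/10.
For Column: with q = P(b2), equating a1's and a2's payoffs gives −9q + 4 = q + 1 ⇒ q = 3/10.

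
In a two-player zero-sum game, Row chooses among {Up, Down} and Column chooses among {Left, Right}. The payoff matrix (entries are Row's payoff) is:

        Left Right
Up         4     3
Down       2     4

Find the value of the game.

10/3

Row minima: Up → 3, Down → 2; maximin = 3.
Column maxima: Left → 4, Right → 4; minimax = 4.
3 ≠ 4, so there is no saddle point; optimal play is mixed.
Let Row play Up with probability p. Expected payoff against Left: 4p + 2(1−p) = 2p + 2; against Right: 3p + 4(1−p) = −p + 4.
Setting these equal: 2p + 2 = −p + 4 ⇒ 3p = 2 ⇒ p = 2/3, and the value is (2)·(2/3) + 2 = 10/3.
For Column: with q = P(Left), equating Up's and Down's payoffs gives q + 3 = −2q + 4 ⇒ q = 1/3.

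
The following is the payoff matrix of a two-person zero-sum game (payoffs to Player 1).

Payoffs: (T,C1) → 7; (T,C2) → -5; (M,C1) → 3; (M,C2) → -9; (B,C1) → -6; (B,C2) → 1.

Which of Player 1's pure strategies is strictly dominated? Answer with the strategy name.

T gives a strictly higher payoff than M against every column: 7 > 3, -5 > -9.
So M is strictly dominated and Player 1 never plays it.

M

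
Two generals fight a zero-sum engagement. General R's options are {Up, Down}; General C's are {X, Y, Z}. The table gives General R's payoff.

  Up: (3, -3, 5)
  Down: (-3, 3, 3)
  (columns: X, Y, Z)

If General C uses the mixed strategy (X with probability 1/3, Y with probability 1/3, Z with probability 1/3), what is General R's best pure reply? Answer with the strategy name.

Up

Expected payoff of Up: (1/3)·3 + (1/3)·(-3) + (1/3)·5 = 5/3.
Expected payoff of Down: (1/3)·(-3) + (1/3)·3 + (1/3)·3 = 1.
The largest is 5/3, so General R's best response is Up.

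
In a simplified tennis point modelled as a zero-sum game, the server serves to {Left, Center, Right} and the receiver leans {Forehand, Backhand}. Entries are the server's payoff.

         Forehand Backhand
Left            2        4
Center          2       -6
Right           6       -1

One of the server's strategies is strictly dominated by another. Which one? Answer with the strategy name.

Center

Right gives a strictly higher payoff than Center against every column: 6 > 2, -1 > -6.
So Center is strictly dominated and the server never plays it.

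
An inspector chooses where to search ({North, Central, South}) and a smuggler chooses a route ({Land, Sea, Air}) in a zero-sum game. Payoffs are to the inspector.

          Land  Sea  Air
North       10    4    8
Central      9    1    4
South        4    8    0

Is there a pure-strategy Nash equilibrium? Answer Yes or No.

Row minima: North → 4, Central → 1, South → 0; maximin = 4.
Column maxima: Land → 10, Sea → 8, Air → 8; minimax = 8.
4 ≠ 8, so no pure-strategy equilibrium exists.

No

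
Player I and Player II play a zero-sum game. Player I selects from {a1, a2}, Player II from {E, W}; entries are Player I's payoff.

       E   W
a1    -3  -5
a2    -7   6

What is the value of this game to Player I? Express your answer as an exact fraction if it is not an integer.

Row minima: a1 → -5, a2 → -7; maximin = -5.
Column maxima: E → -3, W → 6; minimax = -3.
-5 ≠ -3, so there is no saddle point; optimal play is mixed.
Let Player I play a1 with probability p. Expected payoff against E: (-3)p + (-7)(1−p) = 4p − 7; against W: (-5)p + 6(1−p) = −11p + 6.
Setting these equal: 4p − 7 = −11p + 6 ⇒ 15p = 13 ⇒ p = 13/15, and the value is (4)·(13/15) − 7 = -53/15.
For Player II: with q = P(E), equating a1's and a2's payoffs gives 2q − 5 = −13q + 6 ⇒ q = 11/15.

-53/15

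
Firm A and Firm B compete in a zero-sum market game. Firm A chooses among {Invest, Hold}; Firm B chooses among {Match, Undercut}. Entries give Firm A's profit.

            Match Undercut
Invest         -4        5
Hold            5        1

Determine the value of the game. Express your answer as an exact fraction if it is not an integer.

Row minima: Invest → -4, Hold → 1; maximin = 1.
Column maxima: Match → 5, Undercut → 5; minimax = 5.
1 ≠ 5, so there is no saddle point; optimal play is mixed.
Let Firm A play Invest with probability p. Expected payoff against Match: (-4)p + 5(1−p) = −9p + 5; against Undercut: 5p + 1(1−p) = 4p + 1.
Setting these equal: −9p + 5 = 4p + 1 ⇒ −13p = -4 ⇒ p = 4/13, and the value is (-9)·(4/13) + 5 = 29/13.
For Firm B: with q = P(Match), equating Invest's and Hold's payoffs gives −9q + 5 = 4q + 1 ⇒ q = 4/13.

29/13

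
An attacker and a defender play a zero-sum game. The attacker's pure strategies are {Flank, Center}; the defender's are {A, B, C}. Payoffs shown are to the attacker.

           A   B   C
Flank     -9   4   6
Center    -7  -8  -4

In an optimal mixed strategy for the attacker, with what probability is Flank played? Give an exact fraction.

1/14

Row minima: Flank → -9, Center → -8; maximin = -8.
Column maxima: A → -7, B → 4, C → 6; minimax = -7.
-8 ≠ -7, so there is no saddle point; optimal play is mixed.
C is strictly dominated by A (it gives the attacker strictly more in every row), so the defender never plays it.
On the remaining 2×2 (Flank, Center vs A, B):
Let the attacker play Flank with probability p. Expected payoff against A: (-9)p + (-7)(1−p) = −2p − 7; against B: 4p + (-8)(1−p) = 12p − 8.
Setting these equal: −2p − 7 = 12p − 8 ⇒ −14p = -1 ⇒ p = 1/14, and the value is (-2)·(1/14) − 7 = -50/7.
For the defender: with q = P(A), equating Flank's and Center's payoffs gives −13q + 4 = q − 8 ⇒ q = 6/7.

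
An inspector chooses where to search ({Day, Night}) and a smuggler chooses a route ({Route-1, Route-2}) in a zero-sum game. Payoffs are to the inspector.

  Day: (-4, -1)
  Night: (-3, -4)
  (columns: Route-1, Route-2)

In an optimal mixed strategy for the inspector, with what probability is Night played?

Row minima: Day → -4, Night → -4; maximin = -4.
Column maxima: Route-1 → -3, Route-2 → -1; minimax = -3.
-4 ≠ -3, so there is no saddle point; optimal play is mixed.
Let the inspector play Day with probability p. Expected payoff against Route-1: (-4)p + (-3)(1−p) = −p − 3; against Route-2: (-1)p + (-4)(1−p) = 3p − 4.
Setting these equal: −p − 3 = 3p − 4 ⇒ −4p = -1 ⇒ p = 1/4, and the value is (-1)·(1/4) − 3 = -13/4.
For the smuggler: with q = P(Route-1), equating Day's and Night's payoffs gives −3q − 1 = q − 4 ⇒ q = 3/4.

3/4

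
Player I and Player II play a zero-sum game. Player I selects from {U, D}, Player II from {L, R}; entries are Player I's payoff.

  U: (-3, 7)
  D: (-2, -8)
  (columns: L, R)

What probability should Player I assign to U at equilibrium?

Row minima: U → -3, D → -8; maximin = -3.
Column maxima: L → -2, R → 7; minimax = -2.
-3 ≠ -2, so there is no saddle point; optimal play is mixed.
Let Player I play U with probability p. Expected payoff against L: (-3)p + (-2)(1−p) = −p − 2; against R: 7p + (-8)(1−p) = 15p − 8.
Setting these equal: −p − 2 = 15p − 8 ⇒ −16p = -6 ⇒ p = 3/8, and the value is (-1)·(3/8) − 2 = -19/8.
For Player II: with q = P(L), equating U's and D's payoffs gives −10q + 7 = 6q − 8 ⇒ q = 15/16.

3/8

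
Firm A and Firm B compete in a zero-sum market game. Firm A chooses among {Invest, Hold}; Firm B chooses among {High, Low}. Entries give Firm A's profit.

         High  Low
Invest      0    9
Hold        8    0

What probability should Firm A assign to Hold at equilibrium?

9/17

Row minima: Invest → 0, Hold → 0; maximin = 0.
Column maxima: High → 8, Low → 9; minimax = 8.
0 ≠ 8, so there is no saddle point; optimal play is mixed.
Let Firm A play Invest with probability p. Expected payoff against High: 0p + 8(1−p) = −8p + 8; against Low: 9p + 0(1−p) = 9p.
Setting these equal: −8p + 8 = 9p ⇒ −17p = -8 ⇒ p = 8/17, and the value is (-8)·(8/17) + 8 = 72/17.
For Firm B: with q = P(High), equating Invest's and Hold's payoffs gives −9q + 9 = 8q ⇒ q = 9/17.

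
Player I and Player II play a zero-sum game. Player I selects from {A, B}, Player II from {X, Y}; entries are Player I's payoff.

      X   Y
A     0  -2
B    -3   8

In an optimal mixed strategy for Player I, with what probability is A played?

Row minima: A → -2, B → -3; maximin = -2.
Column maxima: X → 0, Y → 8; minimax = 0.
-2 ≠ 0, so there is no saddle point; optimal play is mixed.
Let Player I play A with probability p. Expected payoff against X: 0p + (-3)(1−p) = 3p − 3; against Y: (-2)p + 8(1−p) = −10p + 8.
Setting these equal: 3p − 3 = −10p + 8 ⇒ 13p = 11 ⇒ p = 11/13, and the value is (3)·(11/13) − 3 = -6/13.
For Player II: with q = P(X), equating A's and B's payoffs gives 2q − 2 = −11q + 8 ⇒ q = 10/13.

11/13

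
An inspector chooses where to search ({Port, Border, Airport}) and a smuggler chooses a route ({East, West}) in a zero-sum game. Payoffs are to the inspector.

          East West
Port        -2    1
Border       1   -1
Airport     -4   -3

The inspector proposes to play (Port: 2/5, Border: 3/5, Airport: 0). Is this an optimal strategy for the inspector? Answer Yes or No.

Yes

Against East this mix gives (2/5)·(-2) + (3/5)·1 = -1/5.
Against West this mix gives (2/5)·1 + (3/5)·(-1) = -1/5.
All of the smuggler's active replies (East, West) yield -1/5, and no column does worse for the inspector. The mix makes the smuggler indifferent and guarantees -1/5, so it is optimal.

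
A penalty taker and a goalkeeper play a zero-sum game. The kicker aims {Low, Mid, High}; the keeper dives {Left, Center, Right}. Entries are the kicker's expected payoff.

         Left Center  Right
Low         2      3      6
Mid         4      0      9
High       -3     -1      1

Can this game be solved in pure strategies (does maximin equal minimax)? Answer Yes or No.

Row minima: Low → 2, Mid → 0, High → -3; maximin = 2.
Column maxima: Left → 4, Center → 3, Right → 9; minimax = 3.
2 ≠ 3, so no pure-strategy equilibrium exists.

No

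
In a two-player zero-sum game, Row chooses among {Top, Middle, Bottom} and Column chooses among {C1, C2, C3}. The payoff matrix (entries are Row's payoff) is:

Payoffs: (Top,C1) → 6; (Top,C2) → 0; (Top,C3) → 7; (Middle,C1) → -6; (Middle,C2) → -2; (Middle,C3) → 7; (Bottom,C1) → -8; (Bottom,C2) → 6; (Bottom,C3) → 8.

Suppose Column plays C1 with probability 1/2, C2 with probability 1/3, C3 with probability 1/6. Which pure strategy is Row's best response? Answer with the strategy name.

Expected payoff of Top: (1/2)·6 + (1/3)·0 + (1/6)·7 = 25/6.
Expected payoff of Middle: (1/2)·(-6) + (1/3)·(-2) + (1/6)·7 = -5/2.
Expected payoff of Bottom: (1/2)·(-8) + (1/3)·6 + (1/6)·8 = -2/3.
The largest is 25/6, so Row's best response is Top.

Top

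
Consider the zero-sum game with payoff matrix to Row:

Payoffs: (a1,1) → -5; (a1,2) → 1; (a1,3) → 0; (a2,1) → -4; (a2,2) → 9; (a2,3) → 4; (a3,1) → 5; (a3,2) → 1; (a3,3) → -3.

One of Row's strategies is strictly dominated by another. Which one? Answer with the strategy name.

a2 gives a strictly higher payoff than a1 against every column: -4 > -5, 9 > 1, 4 > 0.
So a1 is strictly dominated and Row never plays it.

a1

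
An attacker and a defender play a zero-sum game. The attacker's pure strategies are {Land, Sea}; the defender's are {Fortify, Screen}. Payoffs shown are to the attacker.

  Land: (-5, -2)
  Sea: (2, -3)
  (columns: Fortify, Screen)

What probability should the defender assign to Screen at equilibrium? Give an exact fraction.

7/8

Row minima: Land → -5, Sea → -3; maximin = -3.
Column maxima: Fortify → 2, Screen → -2; minimax = -2.
-3 ≠ -2, so there is no saddle point; optimal play is mixed.
Let the attacker play Land with probability p. Expected payoff against Fortify: (-5)p + 2(1−p) = −7p + 2; against Screen: (-2)p + (-3)(1−p) = p − 3.
Setting these equal: −7p + 2 = p − 3 ⇒ −8p = -5 ⇒ p = 5/8, and the value is (-7)·(5/8) + 2 = -19/8.
For the defender: with q = P(Fortify), equating Land's and Sea's payoffs gives −3q − 2 = 5q − 3 ⇒ q = 1/8.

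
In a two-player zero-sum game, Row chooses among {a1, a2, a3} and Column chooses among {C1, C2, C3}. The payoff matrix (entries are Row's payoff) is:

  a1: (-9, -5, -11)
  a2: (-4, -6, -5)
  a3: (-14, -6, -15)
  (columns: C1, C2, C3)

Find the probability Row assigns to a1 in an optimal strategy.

1/7

Row minima: a1 → -11, a2 → -6, a3 → -15; maximin = -6.
Column maxima: C1 → -4, C2 → -5, C3 → -5; minimax = -5.
-6 ≠ -5, so there is no saddle point; optimal play is mixed.
a3 is strictly dominated by a1, so Row never plays it.
C1 is strictly dominated by C3 (it gives Row strictly more in every row), so Column never plays it.
On the remaining 2×2 (a1, a2 vs C2, C3):
Let Row play a1 with probability p. Expected payoff against C2: (-5)p + (-6)(1−p) = p − 6; against C3: (-11)p + (-5)(1−p) = −6p − 5.
Setting these equal: p − 6 = −6p − 5 ⇒ 7p = 1 ⇒ p = 1/7, and the value is (1)·(1/7) − 6 = -41/7.
For Column: with q = P(C2), equating a1's and a2's payoffs gives 6q − 11 = −q − 5 ⇒ q = 6/7.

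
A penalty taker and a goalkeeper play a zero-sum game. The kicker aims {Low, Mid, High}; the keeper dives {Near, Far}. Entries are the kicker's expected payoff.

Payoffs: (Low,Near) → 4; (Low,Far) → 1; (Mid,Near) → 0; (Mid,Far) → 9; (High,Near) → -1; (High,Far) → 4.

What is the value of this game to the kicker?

Row minima: Low → 1, Mid → 0, High → -1; maximin = 1.
Column maxima: Near → 4, Far → 9; minimax = 4.
1 ≠ 4, so there is no saddle point; optimal play is mixed.
High is strictly dominated by Mid, so the kicker never plays it.
On the remaining 2×2 (Low, Mid vs Near, Far):
Let the kicker play Low with probability p. Expected payoff against Near: 4p + 0(1−p) = 4p; against Far: 1p + 9(1−p) = −8p + 9.
Setting these equal: 4p = −8p + 9 ⇒ 12p = 9 ⇒ p = 3/4, and the value is (4)·(3/4) = 3.
For the keeper: with q = P(Near), equating Low's and Mid's payoffs gives 3q + 1 = −9q + 9 ⇒ q = 2/3.

3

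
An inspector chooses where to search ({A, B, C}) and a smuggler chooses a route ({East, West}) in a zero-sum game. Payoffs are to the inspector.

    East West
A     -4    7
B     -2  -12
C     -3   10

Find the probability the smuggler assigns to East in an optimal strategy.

22/23

Row minima: A → -4, B → -12, C → -3; maximin = -3.
Column maxima: East → -2, West → 10; minimax = -2.
-3 ≠ -2, so there is no saddle point; optimal play is mixed.
A is strictly dominated by C, so the inspector never plays it.
On the remaining 2×2 (B, C vs East, West):
Let the inspector play B with probability p. Expected payoff against East: (-2)p + (-3)(1−p) = p − 3; against West: (-12)p + 10(1−p) = −22p + 10.
Setting these equal: p − 3 = −22p + 10 ⇒ 23p = 13 ⇒ p = 13/23, and the value is (1)·(13/23) − 3 = -56/23.
For the smuggler: with q = P(East), equating B's and C's payoffs gives 10q − 12 = −13q + 10 ⇒ q = 22/23.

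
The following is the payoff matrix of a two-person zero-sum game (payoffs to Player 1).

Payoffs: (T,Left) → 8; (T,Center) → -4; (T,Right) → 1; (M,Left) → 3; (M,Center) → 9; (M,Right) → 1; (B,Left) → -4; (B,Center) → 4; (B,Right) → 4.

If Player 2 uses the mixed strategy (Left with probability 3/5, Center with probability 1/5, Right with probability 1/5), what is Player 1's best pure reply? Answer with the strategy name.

Expected payoff of T: (3/5)·8 + (1/5)·(-4) + (1/5)·1 = 21/5.
Expected payoff of M: (3/5)·3 + (1/5)·9 + (1/5)·1 = 19/5.
Expected payoff of B: (3/5)·(-4) + (1/5)·4 + (1/5)·4 = -4/5.
The largest is 21/5, so Player 1's best response is T.

T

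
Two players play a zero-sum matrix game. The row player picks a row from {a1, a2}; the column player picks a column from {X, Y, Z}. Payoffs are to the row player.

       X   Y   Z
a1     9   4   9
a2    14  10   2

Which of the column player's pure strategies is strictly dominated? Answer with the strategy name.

Y holds the row player's payoff strictly below X in every row: 4 < 9, 10 < 14.
So X is strictly dominated for the column player.

X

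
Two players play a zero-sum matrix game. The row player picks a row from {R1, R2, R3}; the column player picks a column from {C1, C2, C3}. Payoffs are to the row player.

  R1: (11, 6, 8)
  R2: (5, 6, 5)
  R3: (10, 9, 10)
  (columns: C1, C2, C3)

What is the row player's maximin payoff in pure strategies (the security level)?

9

Row minima: R1 → 6, R2 → 5, R3 → 9.
The best of these is 9.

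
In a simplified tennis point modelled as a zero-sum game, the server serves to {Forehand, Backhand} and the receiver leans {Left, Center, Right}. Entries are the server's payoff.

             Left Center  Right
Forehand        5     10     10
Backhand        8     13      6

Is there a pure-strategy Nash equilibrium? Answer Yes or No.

Row minima: Forehand → 5, Backhand → 6; maximin = 6.
Column maxima: Left → 8, Center → 13, Right → 10; minimax = 8.
6 ≠ 8, so no pure-strategy equilibrium exists.

No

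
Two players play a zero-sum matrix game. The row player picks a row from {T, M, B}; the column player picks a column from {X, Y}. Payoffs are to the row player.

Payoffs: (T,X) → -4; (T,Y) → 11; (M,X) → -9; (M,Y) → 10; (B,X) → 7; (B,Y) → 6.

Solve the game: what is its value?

Row minima: T → -4, M → -9, B → 6; maximin = 6.
Column maxima: X → 7, Y → 11; minimax = 7.
6 ≠ 7, so there is no saddle point; optimal play is mixed.
M is strictly dominated by T, so the row player never plays it.
On the remaining 2×2 (T, B vs X, Y):
Let the row player play T with probability p. Expected payoff against X: (-4)p + 7(1−p) = −11p + 7; against Y: 11p + 6(1−p) = 5p + 6.
Setting these equal: −11p + 7 = 5p + 6 ⇒ −16p = -1 ⇒ p = 1/16, and the value is (-11)·(1/16) + 7 = 101/16.
For the column player: with q = P(X), equating T's and B's payoffs gives −15q + 11 = q + 6 ⇒ q = 5/16.

101/16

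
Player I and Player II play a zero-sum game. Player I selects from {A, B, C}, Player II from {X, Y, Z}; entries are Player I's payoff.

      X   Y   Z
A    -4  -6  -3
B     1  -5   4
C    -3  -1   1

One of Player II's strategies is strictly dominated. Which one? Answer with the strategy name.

X holds Player I's payoff strictly below Z in every row: -4 < -3, 1 < 4, -3 < 1.
So Z is strictly dominated for Player II.

Z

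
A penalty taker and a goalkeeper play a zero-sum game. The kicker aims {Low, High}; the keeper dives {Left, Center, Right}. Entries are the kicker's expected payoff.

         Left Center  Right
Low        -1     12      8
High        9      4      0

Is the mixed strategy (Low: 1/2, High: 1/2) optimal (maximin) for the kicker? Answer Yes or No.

Yes

Against Left this mix gives (1/2)·(-1) + (1/2)·9 = 4.
Against Center this mix gives (1/2)·12 + (1/2)·4 = 8.
Against Right this mix gives (1/2)·8 + (1/2)·0 = 4.
All of the keeper's active replies (Left, Right) yield 4, and no column does worse for the kicker. The mix makes the keeper indifferent and guarantees 4, so it is optimal.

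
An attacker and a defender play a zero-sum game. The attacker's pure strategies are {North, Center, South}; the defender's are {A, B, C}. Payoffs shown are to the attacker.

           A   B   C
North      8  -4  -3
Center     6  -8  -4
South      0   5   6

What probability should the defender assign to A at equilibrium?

9/17

Row minima: North → -4, Center → -8, South → 0; maximin = 0.
Column maxima: A → 8, B → 5, C → 6; minimax = 5.
0 ≠ 5, so there is no saddle point; optimal play is mixed.
Center is strictly dominated by North, so the attacker never plays it.
C is strictly dominated by B (it gives the attacker strictly more in every row), so the defender never plays it.
On the remaining 2×2 (North, South vs A, B):
Let the attacker play North with probability p. Expected payoff against A: 8p + 0(1−p) = 8p; against B: (-4)p + 5(1−p) = −9p + 5.
Setting these equal: 8p = −9p + 5 ⇒ 17p = 5 ⇒ p = 5/17, and the value is (8)·(5/17) = 40/17.
For the defender: with q = P(A), equating North's and South's payoffs gives 12q − 4 = −5q + 5 ⇒ q = 9/17.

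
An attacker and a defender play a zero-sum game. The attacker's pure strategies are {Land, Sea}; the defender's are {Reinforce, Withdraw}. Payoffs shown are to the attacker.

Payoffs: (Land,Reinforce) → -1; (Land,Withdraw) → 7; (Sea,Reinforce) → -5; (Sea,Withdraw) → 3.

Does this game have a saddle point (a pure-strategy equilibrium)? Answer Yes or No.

Yes

Row minima: Land → -1, Sea → -5; maximin = -1.
Column maxima: Reinforce → -1, Withdraw → 7; minimax = -1.
maximin = minimax = -1, so a saddle point exists.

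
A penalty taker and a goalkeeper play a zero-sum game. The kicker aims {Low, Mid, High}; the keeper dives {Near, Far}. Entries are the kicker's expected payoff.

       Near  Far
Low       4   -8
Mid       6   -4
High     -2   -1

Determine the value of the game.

Row minima: Low → -8, Mid → -4, High → -2; maximin = -2.
Column maxima: Near → 6, Far → -1; minimax = -1.
-2 ≠ -1, so there is no saddle point; optimal play is mixed.
Low is strictly dominated by Mid, so the kicker never plays it.
On the remaining 2×2 (Mid, High vs Near, Far):
Let the kicker play Mid with probability p. Expected payoff against Near: 6p + (-2)(1−p) = 8p − 2; against Far: (-4)p + (-1)(1−p) = −3p − 1.
Setting these equal: 8p − 2 = −3p − 1 ⇒ 11p = 1 ⇒ p = 1/11, and the value is (8)·(1/11) − 2 = -14/11.
For the keeper: with q = P(Near), equating Mid's and High's payoffs gives 10q − 4 = −q − 1 ⇒ q = 3/11.

-14/11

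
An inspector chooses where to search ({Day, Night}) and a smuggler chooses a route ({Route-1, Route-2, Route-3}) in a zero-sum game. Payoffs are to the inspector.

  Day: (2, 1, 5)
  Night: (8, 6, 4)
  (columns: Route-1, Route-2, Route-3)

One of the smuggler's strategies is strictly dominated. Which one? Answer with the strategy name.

Route-2 holds the inspector's payoff strictly below Route-1 in every row: 1 < 2, 6 < 8.
So Route-1 is strictly dominated for the smuggler.

Route-1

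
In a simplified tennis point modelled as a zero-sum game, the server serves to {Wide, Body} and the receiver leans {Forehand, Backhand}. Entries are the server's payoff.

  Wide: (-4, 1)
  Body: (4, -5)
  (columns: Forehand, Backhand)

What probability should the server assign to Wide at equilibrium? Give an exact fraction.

Row minima: Wide → -4, Body → -5; maximin = -4.
Column maxima: Forehand → 4, Backhand → 1; minimax = 1.
-4 ≠ 1, so there is no saddle point; optimal play is mixed.
Let the server play Wide with probability p. Expected payoff against Forehand: (-4)p + 4(1−p) = −8p + 4; against Backhand: 1p + (-5)(1−p) = 6p − 5.
Setting these equal: −8p + 4 = 6p − 5 ⇒ −14p = -9 ⇒ p = 9/14, and the value is (-8)·(9/14) + 4 = -8/7.
For the receiver: with q = P(Forehand), equating Wide's and Body's payoffs gives −5q + 1 = 9q − 5 ⇒ q = 3/7.

9/14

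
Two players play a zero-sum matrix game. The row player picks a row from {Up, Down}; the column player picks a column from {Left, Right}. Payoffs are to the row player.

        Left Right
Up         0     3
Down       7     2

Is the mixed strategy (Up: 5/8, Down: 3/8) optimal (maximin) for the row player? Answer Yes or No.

Yes

Against Left this mix gives (5/8)·0 + (3/8)·7 = 21/8.
Against Right this mix gives (5/8)·3 + (3/8)·2 = 21/8.
All of the column player's active replies (Left, Right) yield 21/8, and no column does worse for the row player. The mix makes the column player indifferent and guarantees 21/8, so it is optimal.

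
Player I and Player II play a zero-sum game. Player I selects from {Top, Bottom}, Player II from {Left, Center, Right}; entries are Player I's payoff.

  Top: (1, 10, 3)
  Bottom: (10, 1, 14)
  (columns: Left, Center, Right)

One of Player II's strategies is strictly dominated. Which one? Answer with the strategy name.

Left holds Player I's payoff strictly below Right in every row: 1 < 3, 10 < 14.
So Right is strictly dominated for Player II.

Right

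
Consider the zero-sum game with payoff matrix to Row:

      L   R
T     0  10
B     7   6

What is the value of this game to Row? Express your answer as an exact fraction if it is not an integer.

Row minima: T → 0, B → 6; maximin = 6.
Column maxima: L → 7, R → 10; minimax = 7.
6 ≠ 7, so there is no saddle point; optimal play is mixed.
Let Row play T with probability p. Expected payoff against L: 0p + 7(1−p) = −7p + 7; against R: 10p + 6(1−p) = 4p + 6.
Setting these equal: −7p + 7 = 4p + 6 ⇒ −11p = -1 ⇒ p = 1/11, and the value is (-7)·(1/11) + 7 = 70/11.
For Column: with q = P(L), equating T's and B's payoffs gives −10q + 10 = q + 6 ⇒ q = 4/11.

70/11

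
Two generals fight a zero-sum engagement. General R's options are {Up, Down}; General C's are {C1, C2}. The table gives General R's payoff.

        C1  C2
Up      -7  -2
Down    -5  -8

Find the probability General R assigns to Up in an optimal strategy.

3/8

Row minima: Up → -7, Down → -8; maximin = -7.
Column maxima: C1 → -5, C2 → -2; minimax = -5.
-7 ≠ -5, so there is no saddle point; optimal play is mixed.
Let General R play Up with probability p. Expected payoff against C1: (-7)p + (-5)(1−p) = −2p − 5; against C2: (-2)p + (-8)(1−p) = 6p − 8.
Setting these equal: −2p − 5 = 6p − 8 ⇒ −8p = -3 ⇒ p = 3/8, and the value is (-2)·(3/8) − 5 = -23/4.
For General C: with q = P(C1), equating Up's and Down's payoffs gives −5q − 2 = 3q − 8 ⇒ q = 3/4.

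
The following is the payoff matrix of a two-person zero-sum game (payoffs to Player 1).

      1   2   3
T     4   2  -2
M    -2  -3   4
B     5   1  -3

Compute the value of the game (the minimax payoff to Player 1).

Row minima: T → -2, M → -3, B → -3; maximin = -2.
Column maxima: 1 → 5, 2 → 2, 3 → 4; minimax = 2.
-2 ≠ 2, so there is no saddle point; optimal play is mixed.
1 is strictly dominated by 2 (it gives Player 1 strictly more in every row), so Player 2 never plays it.
With 1 eliminated, B is strictly dominated by T (T gives Player 1 strictly more in every remaining column), so Player 1 never plays it.
On the remaining 2×2 (T, M vs 2, 3):
Let Player 1 play T with probability p. Expected payoff against 2: 2p + (-3)(1−p) = 5p − 3; against 3: (-2)p + 4(1−p) = −6p + 4.
Setting these equal: 5p − 3 = −6p + 4 ⇒ 11p = 7 ⇒ p = 7/11, and the value is (5)·(7/11) − 3 = 2/11.
For Player 2: with q = P(2), equating T's and M's payoffs gives 4q − 2 = −7q + 4 ⇒ q = 6/11.

2/11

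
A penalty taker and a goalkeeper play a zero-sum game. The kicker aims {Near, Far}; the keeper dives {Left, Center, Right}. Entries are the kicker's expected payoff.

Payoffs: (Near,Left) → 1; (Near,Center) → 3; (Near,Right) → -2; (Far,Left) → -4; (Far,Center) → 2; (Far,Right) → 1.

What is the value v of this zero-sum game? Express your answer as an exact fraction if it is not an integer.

Row minima: Near → -2, Far → -4; maximin = -2.
Column maxima: Left → 1, Center → 3, Right → 1; minimax = 1.
-2 ≠ 1, so there is no saddle point; optimal play is mixed.
Center is strictly dominated by Left (it gives the kicker strictly more in every row), so the keeper never plays it.
On the remaining 2×2 (Near, Far vs Left, Right):
Let the kicker play Near with probability p. Expected payoff against Left: 1p + (-4)(1−p) = 5p − 4; against Right: (-2)p + 1(1−p) = −3p + 1.
Setting these equal: 5p − 4 = −3p + 1 ⇒ 8p = 5 ⇒ p = 5/8, and the value is (5)·(5/8) − 4 = -7/8.
For the keeper: with q = P(Left), equating Near's and Far's payoffs gives 3q − 2 = −5q + 1 ⇒ q = 3/8.

-7/8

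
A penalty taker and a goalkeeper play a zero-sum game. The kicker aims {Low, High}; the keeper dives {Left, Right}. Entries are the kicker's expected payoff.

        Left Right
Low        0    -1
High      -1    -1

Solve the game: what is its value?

-1

Row minima: Low → -1, High → -1; maximin = -1.
Column maxima: Left → 0, Right → -1; minimax = -1.
Since maximin = minimax = -1, there is a saddle point and the value is -1.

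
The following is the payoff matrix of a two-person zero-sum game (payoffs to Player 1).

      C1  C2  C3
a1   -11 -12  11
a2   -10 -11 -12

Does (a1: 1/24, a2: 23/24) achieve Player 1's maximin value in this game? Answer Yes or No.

Yes

Against C1 this mix gives (1/24)·(-11) + (23/24)·(-10) = -241/24.
Against C2 this mix gives (1/24)·(-12) + (23/24)·(-11) = -265/24.
Against C3 this mix gives (1/24)·11 + (23/24)·(-12) = -265/24.
All of Player 2's active replies (C2, C3) yield -265/24, and no column does worse for Player 1. The mix makes Player 2 indifferent and guarantees -265/24, so it is optimal.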